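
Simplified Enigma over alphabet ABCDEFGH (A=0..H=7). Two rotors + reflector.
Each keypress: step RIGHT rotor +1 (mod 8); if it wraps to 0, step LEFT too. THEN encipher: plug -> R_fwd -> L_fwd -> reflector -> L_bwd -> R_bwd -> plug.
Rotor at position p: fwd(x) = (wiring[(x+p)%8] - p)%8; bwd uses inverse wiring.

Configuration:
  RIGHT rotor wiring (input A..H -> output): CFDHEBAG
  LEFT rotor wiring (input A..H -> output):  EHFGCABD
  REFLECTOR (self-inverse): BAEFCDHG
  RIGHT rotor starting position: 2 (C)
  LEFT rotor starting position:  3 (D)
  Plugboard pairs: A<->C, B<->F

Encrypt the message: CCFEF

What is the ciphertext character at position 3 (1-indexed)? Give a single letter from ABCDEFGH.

Char 1 ('C'): step: R->3, L=3; C->plug->A->R->E->L->A->refl->B->L'->F->R'->D->plug->D
Char 2 ('C'): step: R->4, L=3; C->plug->A->R->A->L->D->refl->F->L'->C->R'->D->plug->D
Char 3 ('F'): step: R->5, L=3; F->plug->B->R->D->L->G->refl->H->L'->B->R'->C->plug->A

A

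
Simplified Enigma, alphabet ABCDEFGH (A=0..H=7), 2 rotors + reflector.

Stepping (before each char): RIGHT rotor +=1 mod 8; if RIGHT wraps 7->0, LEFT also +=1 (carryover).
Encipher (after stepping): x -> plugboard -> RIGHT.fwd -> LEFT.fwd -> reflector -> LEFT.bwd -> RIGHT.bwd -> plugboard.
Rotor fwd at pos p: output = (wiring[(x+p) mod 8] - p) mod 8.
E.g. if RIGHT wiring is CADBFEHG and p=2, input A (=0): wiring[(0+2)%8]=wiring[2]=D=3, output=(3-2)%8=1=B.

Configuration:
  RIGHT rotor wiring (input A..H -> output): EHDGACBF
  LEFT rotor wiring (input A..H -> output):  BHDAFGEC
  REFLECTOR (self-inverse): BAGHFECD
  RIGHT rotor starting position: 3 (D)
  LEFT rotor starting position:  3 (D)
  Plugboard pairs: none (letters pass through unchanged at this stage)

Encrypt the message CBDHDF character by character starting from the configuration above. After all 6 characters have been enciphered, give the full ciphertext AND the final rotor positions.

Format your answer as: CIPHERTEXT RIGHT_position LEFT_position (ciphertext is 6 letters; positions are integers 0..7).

Answer: DEEDHB 1 4

Derivation:
Char 1 ('C'): step: R->4, L=3; C->plug->C->R->F->L->G->refl->C->L'->B->R'->D->plug->D
Char 2 ('B'): step: R->5, L=3; B->plug->B->R->E->L->H->refl->D->L'->C->R'->E->plug->E
Char 3 ('D'): step: R->6, L=3; D->plug->D->R->B->L->C->refl->G->L'->F->R'->E->plug->E
Char 4 ('H'): step: R->7, L=3; H->plug->H->R->C->L->D->refl->H->L'->E->R'->D->plug->D
Char 5 ('D'): step: R->0, L->4 (L advanced); D->plug->D->R->G->L->H->refl->D->L'->F->R'->H->plug->H
Char 6 ('F'): step: R->1, L=4; F->plug->F->R->A->L->B->refl->A->L'->C->R'->B->plug->B
Final: ciphertext=DEEDHB, RIGHT=1, LEFT=4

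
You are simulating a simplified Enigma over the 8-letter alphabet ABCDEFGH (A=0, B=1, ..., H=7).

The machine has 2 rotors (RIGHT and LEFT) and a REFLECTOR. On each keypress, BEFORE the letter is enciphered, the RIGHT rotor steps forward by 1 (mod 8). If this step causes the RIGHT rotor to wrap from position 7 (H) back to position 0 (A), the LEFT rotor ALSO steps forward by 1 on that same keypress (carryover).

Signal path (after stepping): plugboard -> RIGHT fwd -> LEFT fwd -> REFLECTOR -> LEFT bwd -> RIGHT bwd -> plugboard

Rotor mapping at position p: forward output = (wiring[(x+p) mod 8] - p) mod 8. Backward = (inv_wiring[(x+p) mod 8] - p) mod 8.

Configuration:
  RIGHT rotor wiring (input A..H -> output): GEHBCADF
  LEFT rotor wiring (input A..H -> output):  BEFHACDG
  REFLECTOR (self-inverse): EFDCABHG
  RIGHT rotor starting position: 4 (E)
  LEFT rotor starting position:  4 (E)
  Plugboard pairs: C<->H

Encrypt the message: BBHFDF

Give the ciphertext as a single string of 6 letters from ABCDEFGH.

Answer: GFDEGA

Derivation:
Char 1 ('B'): step: R->5, L=4; B->plug->B->R->G->L->B->refl->F->L'->E->R'->G->plug->G
Char 2 ('B'): step: R->6, L=4; B->plug->B->R->H->L->D->refl->C->L'->D->R'->F->plug->F
Char 3 ('H'): step: R->7, L=4; H->plug->C->R->F->L->A->refl->E->L'->A->R'->D->plug->D
Char 4 ('F'): step: R->0, L->5 (L advanced); F->plug->F->R->A->L->F->refl->B->L'->C->R'->E->plug->E
Char 5 ('D'): step: R->1, L=5; D->plug->D->R->B->L->G->refl->H->L'->E->R'->G->plug->G
Char 6 ('F'): step: R->2, L=5; F->plug->F->R->D->L->E->refl->A->L'->F->R'->A->plug->A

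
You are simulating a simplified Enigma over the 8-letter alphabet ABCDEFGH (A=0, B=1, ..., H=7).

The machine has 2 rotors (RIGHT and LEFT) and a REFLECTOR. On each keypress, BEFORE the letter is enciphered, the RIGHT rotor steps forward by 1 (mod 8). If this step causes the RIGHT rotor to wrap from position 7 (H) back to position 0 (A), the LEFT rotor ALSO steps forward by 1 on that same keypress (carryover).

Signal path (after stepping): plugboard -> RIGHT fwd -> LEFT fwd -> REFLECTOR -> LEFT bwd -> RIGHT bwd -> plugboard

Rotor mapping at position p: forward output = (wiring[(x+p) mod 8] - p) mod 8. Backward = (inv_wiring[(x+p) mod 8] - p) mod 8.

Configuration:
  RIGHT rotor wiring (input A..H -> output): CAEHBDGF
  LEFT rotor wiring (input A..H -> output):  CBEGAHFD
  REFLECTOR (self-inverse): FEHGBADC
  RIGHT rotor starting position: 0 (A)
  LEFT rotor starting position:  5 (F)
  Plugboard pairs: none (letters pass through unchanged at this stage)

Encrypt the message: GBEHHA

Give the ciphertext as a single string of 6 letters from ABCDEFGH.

Char 1 ('G'): step: R->1, L=5; G->plug->G->R->E->L->E->refl->B->L'->G->R'->C->plug->C
Char 2 ('B'): step: R->2, L=5; B->plug->B->R->F->L->H->refl->C->L'->A->R'->G->plug->G
Char 3 ('E'): step: R->3, L=5; E->plug->E->R->C->L->G->refl->D->L'->H->R'->F->plug->F
Char 4 ('H'): step: R->4, L=5; H->plug->H->R->D->L->F->refl->A->L'->B->R'->D->plug->D
Char 5 ('H'): step: R->5, L=5; H->plug->H->R->E->L->E->refl->B->L'->G->R'->A->plug->A
Char 6 ('A'): step: R->6, L=5; A->plug->A->R->A->L->C->refl->H->L'->F->R'->H->plug->H

Answer: CGFDAH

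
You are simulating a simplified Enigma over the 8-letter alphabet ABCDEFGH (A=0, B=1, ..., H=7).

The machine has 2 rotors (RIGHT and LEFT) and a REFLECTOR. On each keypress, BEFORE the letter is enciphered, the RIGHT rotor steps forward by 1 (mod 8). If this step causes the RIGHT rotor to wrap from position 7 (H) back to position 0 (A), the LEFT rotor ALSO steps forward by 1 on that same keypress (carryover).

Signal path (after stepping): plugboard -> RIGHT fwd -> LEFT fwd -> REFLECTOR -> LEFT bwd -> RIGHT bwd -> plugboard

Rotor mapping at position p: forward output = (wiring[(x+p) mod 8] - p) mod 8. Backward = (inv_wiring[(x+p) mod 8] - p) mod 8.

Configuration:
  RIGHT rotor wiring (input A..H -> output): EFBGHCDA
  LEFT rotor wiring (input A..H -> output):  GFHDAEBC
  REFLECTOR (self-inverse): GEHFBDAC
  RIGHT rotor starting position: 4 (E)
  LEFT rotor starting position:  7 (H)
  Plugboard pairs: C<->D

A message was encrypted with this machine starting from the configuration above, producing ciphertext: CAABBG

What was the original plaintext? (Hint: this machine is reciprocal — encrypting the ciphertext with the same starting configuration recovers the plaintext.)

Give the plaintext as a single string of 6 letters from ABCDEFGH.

Char 1 ('C'): step: R->5, L=7; C->plug->D->R->H->L->C->refl->H->L'->B->R'->G->plug->G
Char 2 ('A'): step: R->6, L=7; A->plug->A->R->F->L->B->refl->E->L'->E->R'->H->plug->H
Char 3 ('A'): step: R->7, L=7; A->plug->A->R->B->L->H->refl->C->L'->H->R'->E->plug->E
Char 4 ('B'): step: R->0, L->0 (L advanced); B->plug->B->R->F->L->E->refl->B->L'->G->R'->D->plug->C
Char 5 ('B'): step: R->1, L=0; B->plug->B->R->A->L->G->refl->A->L'->E->R'->A->plug->A
Char 6 ('G'): step: R->2, L=0; G->plug->G->R->C->L->H->refl->C->L'->H->R'->A->plug->A

Answer: GHECAA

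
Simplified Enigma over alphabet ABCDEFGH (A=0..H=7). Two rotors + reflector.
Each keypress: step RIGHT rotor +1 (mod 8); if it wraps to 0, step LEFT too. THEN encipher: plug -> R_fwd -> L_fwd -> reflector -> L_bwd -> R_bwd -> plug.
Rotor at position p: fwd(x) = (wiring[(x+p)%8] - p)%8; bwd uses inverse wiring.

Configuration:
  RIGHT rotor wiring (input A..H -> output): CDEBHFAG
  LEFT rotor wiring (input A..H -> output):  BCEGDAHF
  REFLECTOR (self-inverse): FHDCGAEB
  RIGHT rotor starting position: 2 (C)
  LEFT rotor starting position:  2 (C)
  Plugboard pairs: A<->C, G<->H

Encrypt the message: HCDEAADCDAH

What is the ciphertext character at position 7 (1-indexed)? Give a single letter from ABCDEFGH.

Char 1 ('H'): step: R->3, L=2; H->plug->G->R->A->L->C->refl->D->L'->F->R'->D->plug->D
Char 2 ('C'): step: R->4, L=2; C->plug->A->R->D->L->G->refl->E->L'->B->R'->B->plug->B
Char 3 ('D'): step: R->5, L=2; D->plug->D->R->F->L->D->refl->C->L'->A->R'->A->plug->C
Char 4 ('E'): step: R->6, L=2; E->plug->E->R->G->L->H->refl->B->L'->C->R'->A->plug->C
Char 5 ('A'): step: R->7, L=2; A->plug->C->R->E->L->F->refl->A->L'->H->R'->A->plug->C
Char 6 ('A'): step: R->0, L->3 (L advanced); A->plug->C->R->E->L->C->refl->D->L'->A->R'->G->plug->H
Char 7 ('D'): step: R->1, L=3; D->plug->D->R->G->L->H->refl->B->L'->H->R'->F->plug->F

F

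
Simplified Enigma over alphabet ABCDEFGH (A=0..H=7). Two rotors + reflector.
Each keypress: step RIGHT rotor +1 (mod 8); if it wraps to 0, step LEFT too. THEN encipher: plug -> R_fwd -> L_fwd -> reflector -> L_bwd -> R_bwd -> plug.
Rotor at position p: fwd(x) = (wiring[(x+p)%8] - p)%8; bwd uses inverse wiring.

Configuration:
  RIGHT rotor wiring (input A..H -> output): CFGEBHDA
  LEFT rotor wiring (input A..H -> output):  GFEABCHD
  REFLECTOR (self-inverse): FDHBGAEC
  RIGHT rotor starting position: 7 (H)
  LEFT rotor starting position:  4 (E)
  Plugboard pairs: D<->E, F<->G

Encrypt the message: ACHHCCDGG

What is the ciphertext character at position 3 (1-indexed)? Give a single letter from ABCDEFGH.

Char 1 ('A'): step: R->0, L->5 (L advanced); A->plug->A->R->C->L->G->refl->E->L'->H->R'->F->plug->G
Char 2 ('C'): step: R->1, L=5; C->plug->C->R->D->L->B->refl->D->L'->G->R'->E->plug->D
Char 3 ('H'): step: R->2, L=5; H->plug->H->R->D->L->B->refl->D->L'->G->R'->F->plug->G

G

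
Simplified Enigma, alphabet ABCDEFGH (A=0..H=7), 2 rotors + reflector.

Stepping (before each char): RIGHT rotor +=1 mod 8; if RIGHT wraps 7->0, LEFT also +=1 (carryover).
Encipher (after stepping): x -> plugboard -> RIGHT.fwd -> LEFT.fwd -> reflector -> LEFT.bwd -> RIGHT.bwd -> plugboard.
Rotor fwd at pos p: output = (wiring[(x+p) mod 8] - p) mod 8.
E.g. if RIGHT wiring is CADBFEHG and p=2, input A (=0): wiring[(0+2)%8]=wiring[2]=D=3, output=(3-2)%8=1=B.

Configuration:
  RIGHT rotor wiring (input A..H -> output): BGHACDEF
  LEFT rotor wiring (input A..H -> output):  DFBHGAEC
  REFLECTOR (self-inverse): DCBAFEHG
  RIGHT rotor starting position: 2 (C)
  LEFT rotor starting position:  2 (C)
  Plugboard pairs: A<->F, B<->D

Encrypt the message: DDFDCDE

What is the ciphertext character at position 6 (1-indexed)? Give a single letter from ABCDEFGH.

Char 1 ('D'): step: R->3, L=2; D->plug->B->R->H->L->D->refl->A->L'->F->R'->A->plug->F
Char 2 ('D'): step: R->4, L=2; D->plug->B->R->H->L->D->refl->A->L'->F->R'->E->plug->E
Char 3 ('F'): step: R->5, L=2; F->plug->A->R->G->L->B->refl->C->L'->E->R'->D->plug->B
Char 4 ('D'): step: R->6, L=2; D->plug->B->R->H->L->D->refl->A->L'->F->R'->H->plug->H
Char 5 ('C'): step: R->7, L=2; C->plug->C->R->H->L->D->refl->A->L'->F->R'->H->plug->H
Char 6 ('D'): step: R->0, L->3 (L advanced); D->plug->B->R->G->L->C->refl->B->L'->D->R'->F->plug->A

A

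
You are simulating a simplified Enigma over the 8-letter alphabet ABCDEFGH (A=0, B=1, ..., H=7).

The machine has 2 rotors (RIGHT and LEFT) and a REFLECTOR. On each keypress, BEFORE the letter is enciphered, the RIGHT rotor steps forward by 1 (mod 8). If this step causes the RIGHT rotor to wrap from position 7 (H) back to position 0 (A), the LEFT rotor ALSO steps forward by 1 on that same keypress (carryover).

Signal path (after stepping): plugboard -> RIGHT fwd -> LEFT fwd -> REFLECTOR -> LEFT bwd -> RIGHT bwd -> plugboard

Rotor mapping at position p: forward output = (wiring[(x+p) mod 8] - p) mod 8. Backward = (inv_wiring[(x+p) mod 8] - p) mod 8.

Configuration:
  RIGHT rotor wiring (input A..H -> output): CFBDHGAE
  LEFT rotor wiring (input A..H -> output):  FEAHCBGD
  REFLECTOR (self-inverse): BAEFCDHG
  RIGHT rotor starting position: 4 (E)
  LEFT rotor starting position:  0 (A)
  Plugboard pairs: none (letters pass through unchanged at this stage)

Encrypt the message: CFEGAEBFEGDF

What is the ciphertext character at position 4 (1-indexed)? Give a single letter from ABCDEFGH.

Char 1 ('C'): step: R->5, L=0; C->plug->C->R->H->L->D->refl->F->L'->A->R'->E->plug->E
Char 2 ('F'): step: R->6, L=0; F->plug->F->R->F->L->B->refl->A->L'->C->R'->A->plug->A
Char 3 ('E'): step: R->7, L=0; E->plug->E->R->E->L->C->refl->E->L'->B->R'->H->plug->H
Char 4 ('G'): step: R->0, L->1 (L advanced); G->plug->G->R->A->L->D->refl->F->L'->F->R'->B->plug->B

B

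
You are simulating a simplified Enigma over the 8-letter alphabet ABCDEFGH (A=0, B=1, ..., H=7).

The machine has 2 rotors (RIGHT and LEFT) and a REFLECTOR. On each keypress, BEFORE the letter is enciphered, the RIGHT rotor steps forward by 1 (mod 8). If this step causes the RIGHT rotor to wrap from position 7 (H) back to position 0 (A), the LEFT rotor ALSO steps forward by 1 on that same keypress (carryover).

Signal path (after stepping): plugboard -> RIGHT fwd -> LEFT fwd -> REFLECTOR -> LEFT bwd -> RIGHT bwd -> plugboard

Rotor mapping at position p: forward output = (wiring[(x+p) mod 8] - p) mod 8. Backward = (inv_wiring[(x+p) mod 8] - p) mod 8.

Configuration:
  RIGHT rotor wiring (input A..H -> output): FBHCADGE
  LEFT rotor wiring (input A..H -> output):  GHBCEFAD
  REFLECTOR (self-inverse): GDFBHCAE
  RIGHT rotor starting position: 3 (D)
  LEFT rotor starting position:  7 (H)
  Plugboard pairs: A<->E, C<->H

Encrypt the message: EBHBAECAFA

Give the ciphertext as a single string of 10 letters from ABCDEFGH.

Char 1 ('E'): step: R->4, L=7; E->plug->A->R->E->L->D->refl->B->L'->H->R'->B->plug->B
Char 2 ('B'): step: R->5, L=7; B->plug->B->R->B->L->H->refl->E->L'->A->R'->D->plug->D
Char 3 ('H'): step: R->6, L=7; H->plug->C->R->H->L->B->refl->D->L'->E->R'->F->plug->F
Char 4 ('B'): step: R->7, L=7; B->plug->B->R->G->L->G->refl->A->L'->C->R'->C->plug->H
Char 5 ('A'): step: R->0, L->0 (L advanced); A->plug->E->R->A->L->G->refl->A->L'->G->R'->G->plug->G
Char 6 ('E'): step: R->1, L=0; E->plug->A->R->A->L->G->refl->A->L'->G->R'->B->plug->B
Char 7 ('C'): step: R->2, L=0; C->plug->H->R->H->L->D->refl->B->L'->C->R'->F->plug->F
Char 8 ('A'): step: R->3, L=0; A->plug->E->R->B->L->H->refl->E->L'->E->R'->H->plug->C
Char 9 ('F'): step: R->4, L=0; F->plug->F->R->F->L->F->refl->C->L'->D->R'->G->plug->G
Char 10 ('A'): step: R->5, L=0; A->plug->E->R->E->L->E->refl->H->L'->B->R'->B->plug->B

Answer: BDFHGBFCGB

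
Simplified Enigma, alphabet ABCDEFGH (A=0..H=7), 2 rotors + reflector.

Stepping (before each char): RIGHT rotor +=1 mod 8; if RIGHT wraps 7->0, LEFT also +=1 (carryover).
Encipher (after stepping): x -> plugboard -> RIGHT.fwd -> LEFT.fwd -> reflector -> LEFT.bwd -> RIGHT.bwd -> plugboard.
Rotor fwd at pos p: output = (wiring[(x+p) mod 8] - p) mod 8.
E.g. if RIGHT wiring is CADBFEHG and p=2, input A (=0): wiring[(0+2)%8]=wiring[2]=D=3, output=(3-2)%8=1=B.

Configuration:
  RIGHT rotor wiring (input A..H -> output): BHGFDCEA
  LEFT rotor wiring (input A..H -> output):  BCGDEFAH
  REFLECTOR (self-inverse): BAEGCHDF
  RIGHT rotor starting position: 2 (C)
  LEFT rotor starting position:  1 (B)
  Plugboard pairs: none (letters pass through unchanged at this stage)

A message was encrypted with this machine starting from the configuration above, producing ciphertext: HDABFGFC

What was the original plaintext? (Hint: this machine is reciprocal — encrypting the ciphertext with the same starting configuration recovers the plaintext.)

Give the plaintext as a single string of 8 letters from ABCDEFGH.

Answer: FGFHBECG

Derivation:
Char 1 ('H'): step: R->3, L=1; H->plug->H->R->D->L->D->refl->G->L'->G->R'->F->plug->F
Char 2 ('D'): step: R->4, L=1; D->plug->D->R->E->L->E->refl->C->L'->C->R'->G->plug->G
Char 3 ('A'): step: R->5, L=1; A->plug->A->R->F->L->H->refl->F->L'->B->R'->F->plug->F
Char 4 ('B'): step: R->6, L=1; B->plug->B->R->C->L->C->refl->E->L'->E->R'->H->plug->H
Char 5 ('F'): step: R->7, L=1; F->plug->F->R->E->L->E->refl->C->L'->C->R'->B->plug->B
Char 6 ('G'): step: R->0, L->2 (L advanced); G->plug->G->R->E->L->G->refl->D->L'->D->R'->E->plug->E
Char 7 ('F'): step: R->1, L=2; F->plug->F->R->D->L->D->refl->G->L'->E->R'->C->plug->C
Char 8 ('C'): step: R->2, L=2; C->plug->C->R->B->L->B->refl->A->L'->H->R'->G->plug->G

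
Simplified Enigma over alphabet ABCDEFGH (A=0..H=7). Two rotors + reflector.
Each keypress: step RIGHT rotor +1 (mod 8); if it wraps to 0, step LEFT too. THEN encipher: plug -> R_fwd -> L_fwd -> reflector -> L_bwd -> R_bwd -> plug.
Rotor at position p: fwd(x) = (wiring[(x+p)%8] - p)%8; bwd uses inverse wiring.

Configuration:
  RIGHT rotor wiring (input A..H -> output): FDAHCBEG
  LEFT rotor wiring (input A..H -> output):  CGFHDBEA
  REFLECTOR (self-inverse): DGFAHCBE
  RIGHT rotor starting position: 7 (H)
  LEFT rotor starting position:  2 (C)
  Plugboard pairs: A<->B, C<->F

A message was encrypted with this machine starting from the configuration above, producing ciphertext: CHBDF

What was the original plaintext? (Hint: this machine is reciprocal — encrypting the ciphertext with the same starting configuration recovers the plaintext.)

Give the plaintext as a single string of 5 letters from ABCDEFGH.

Char 1 ('C'): step: R->0, L->3 (L advanced); C->plug->F->R->B->L->A->refl->D->L'->G->R'->H->plug->H
Char 2 ('H'): step: R->1, L=3; H->plug->H->R->E->L->F->refl->C->L'->H->R'->B->plug->A
Char 3 ('B'): step: R->2, L=3; B->plug->A->R->G->L->D->refl->A->L'->B->R'->H->plug->H
Char 4 ('D'): step: R->3, L=3; D->plug->D->R->B->L->A->refl->D->L'->G->R'->C->plug->F
Char 5 ('F'): step: R->4, L=3; F->plug->C->R->A->L->E->refl->H->L'->F->R'->B->plug->A

Answer: HAHFA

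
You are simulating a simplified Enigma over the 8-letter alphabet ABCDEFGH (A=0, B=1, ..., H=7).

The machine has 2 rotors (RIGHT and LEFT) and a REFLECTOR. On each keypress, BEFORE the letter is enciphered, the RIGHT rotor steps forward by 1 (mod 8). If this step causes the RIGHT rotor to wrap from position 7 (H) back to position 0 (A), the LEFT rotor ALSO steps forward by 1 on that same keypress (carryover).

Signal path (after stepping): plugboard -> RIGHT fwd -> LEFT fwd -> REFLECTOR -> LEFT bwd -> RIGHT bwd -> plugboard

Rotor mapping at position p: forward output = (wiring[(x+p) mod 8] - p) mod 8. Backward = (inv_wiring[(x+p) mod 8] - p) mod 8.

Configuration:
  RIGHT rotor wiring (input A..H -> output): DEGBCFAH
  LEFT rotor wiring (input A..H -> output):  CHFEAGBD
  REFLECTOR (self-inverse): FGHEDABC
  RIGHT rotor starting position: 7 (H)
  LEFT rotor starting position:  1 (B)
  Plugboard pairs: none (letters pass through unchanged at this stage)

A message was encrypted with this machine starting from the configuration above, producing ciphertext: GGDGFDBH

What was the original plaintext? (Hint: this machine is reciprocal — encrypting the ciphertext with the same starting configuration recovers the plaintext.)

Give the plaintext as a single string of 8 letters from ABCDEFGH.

Char 1 ('G'): step: R->0, L->2 (L advanced); G->plug->G->R->A->L->D->refl->E->L'->D->R'->A->plug->A
Char 2 ('G'): step: R->1, L=2; G->plug->G->R->G->L->A->refl->F->L'->H->R'->F->plug->F
Char 3 ('D'): step: R->2, L=2; D->plug->D->R->D->L->E->refl->D->L'->A->R'->C->plug->C
Char 4 ('G'): step: R->3, L=2; G->plug->G->R->B->L->C->refl->H->L'->E->R'->E->plug->E
Char 5 ('F'): step: R->4, L=2; F->plug->F->R->A->L->D->refl->E->L'->D->R'->D->plug->D
Char 6 ('D'): step: R->5, L=2; D->plug->D->R->G->L->A->refl->F->L'->H->R'->E->plug->E
Char 7 ('B'): step: R->6, L=2; B->plug->B->R->B->L->C->refl->H->L'->E->R'->G->plug->G
Char 8 ('H'): step: R->7, L=2; H->plug->H->R->B->L->C->refl->H->L'->E->R'->B->plug->B

Answer: AFCEDEGB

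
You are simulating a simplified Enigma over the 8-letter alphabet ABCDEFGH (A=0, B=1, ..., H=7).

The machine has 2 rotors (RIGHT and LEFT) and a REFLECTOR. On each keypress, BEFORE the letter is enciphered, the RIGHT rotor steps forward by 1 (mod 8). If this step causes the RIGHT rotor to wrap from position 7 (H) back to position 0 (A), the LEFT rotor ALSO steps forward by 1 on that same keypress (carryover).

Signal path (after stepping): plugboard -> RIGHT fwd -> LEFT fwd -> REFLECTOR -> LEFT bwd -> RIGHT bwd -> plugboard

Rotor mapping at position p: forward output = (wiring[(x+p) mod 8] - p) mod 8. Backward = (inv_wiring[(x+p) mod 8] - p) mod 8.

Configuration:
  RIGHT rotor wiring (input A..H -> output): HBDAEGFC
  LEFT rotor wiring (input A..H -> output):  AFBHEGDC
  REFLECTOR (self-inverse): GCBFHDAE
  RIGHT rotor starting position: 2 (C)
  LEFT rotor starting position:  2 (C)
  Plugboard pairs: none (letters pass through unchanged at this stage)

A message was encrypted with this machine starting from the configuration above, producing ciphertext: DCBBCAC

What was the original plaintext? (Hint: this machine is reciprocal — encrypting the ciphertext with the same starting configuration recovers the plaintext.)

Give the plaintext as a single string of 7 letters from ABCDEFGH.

Answer: FGGFDCD

Derivation:
Char 1 ('D'): step: R->3, L=2; D->plug->D->R->C->L->C->refl->B->L'->E->R'->F->plug->F
Char 2 ('C'): step: R->4, L=2; C->plug->C->R->B->L->F->refl->D->L'->H->R'->G->plug->G
Char 3 ('B'): step: R->5, L=2; B->plug->B->R->A->L->H->refl->E->L'->D->R'->G->plug->G
Char 4 ('B'): step: R->6, L=2; B->plug->B->R->E->L->B->refl->C->L'->C->R'->F->plug->F
Char 5 ('C'): step: R->7, L=2; C->plug->C->R->C->L->C->refl->B->L'->E->R'->D->plug->D
Char 6 ('A'): step: R->0, L->3 (L advanced); A->plug->A->R->H->L->G->refl->A->L'->D->R'->C->plug->C
Char 7 ('C'): step: R->1, L=3; C->plug->C->R->H->L->G->refl->A->L'->D->R'->D->plug->D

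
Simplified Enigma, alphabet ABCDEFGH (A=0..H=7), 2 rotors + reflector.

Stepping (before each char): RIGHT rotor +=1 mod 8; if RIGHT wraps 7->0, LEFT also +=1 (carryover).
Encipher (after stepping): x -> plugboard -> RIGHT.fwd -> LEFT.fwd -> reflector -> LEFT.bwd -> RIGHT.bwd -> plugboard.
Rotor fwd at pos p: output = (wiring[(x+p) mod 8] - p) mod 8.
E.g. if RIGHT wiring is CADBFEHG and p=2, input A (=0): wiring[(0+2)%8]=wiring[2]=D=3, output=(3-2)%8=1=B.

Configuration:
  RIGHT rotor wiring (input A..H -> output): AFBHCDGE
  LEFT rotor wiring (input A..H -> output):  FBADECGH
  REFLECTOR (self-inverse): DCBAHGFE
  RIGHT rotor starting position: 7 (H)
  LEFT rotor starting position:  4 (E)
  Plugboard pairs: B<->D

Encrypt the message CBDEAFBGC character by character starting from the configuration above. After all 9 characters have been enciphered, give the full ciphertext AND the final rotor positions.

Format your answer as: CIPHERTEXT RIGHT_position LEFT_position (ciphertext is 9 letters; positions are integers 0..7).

Char 1 ('C'): step: R->0, L->5 (L advanced); C->plug->C->R->B->L->B->refl->C->L'->C->R'->E->plug->E
Char 2 ('B'): step: R->1, L=5; B->plug->D->R->B->L->B->refl->C->L'->C->R'->E->plug->E
Char 3 ('D'): step: R->2, L=5; D->plug->B->R->F->L->D->refl->A->L'->D->R'->H->plug->H
Char 4 ('E'): step: R->3, L=5; E->plug->E->R->B->L->B->refl->C->L'->C->R'->G->plug->G
Char 5 ('A'): step: R->4, L=5; A->plug->A->R->G->L->G->refl->F->L'->A->R'->D->plug->B
Char 6 ('F'): step: R->5, L=5; F->plug->F->R->E->L->E->refl->H->L'->H->R'->C->plug->C
Char 7 ('B'): step: R->6, L=5; B->plug->D->R->H->L->H->refl->E->L'->E->R'->G->plug->G
Char 8 ('G'): step: R->7, L=5; G->plug->G->R->E->L->E->refl->H->L'->H->R'->H->plug->H
Char 9 ('C'): step: R->0, L->6 (L advanced); C->plug->C->R->B->L->B->refl->C->L'->E->R'->H->plug->H
Final: ciphertext=EEHGBCGHH, RIGHT=0, LEFT=6

Answer: EEHGBCGHH 0 6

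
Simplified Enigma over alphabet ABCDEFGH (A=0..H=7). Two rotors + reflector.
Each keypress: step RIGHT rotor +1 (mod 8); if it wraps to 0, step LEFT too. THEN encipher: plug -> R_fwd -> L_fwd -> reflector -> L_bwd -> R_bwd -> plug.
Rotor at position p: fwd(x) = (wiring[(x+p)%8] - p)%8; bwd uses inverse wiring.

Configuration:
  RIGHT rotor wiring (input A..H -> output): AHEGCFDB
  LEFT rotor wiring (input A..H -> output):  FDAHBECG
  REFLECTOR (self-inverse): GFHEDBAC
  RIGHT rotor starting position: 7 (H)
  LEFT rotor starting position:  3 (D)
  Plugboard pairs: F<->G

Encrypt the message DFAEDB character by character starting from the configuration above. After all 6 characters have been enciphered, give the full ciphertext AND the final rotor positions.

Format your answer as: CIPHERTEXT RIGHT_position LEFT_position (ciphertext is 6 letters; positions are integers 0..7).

Answer: BEEBGG 5 4

Derivation:
Char 1 ('D'): step: R->0, L->4 (L advanced); D->plug->D->R->G->L->E->refl->D->L'->H->R'->B->plug->B
Char 2 ('F'): step: R->1, L=4; F->plug->G->R->A->L->F->refl->B->L'->E->R'->E->plug->E
Char 3 ('A'): step: R->2, L=4; A->plug->A->R->C->L->G->refl->A->L'->B->R'->E->plug->E
Char 4 ('E'): step: R->3, L=4; E->plug->E->R->G->L->E->refl->D->L'->H->R'->B->plug->B
Char 5 ('D'): step: R->4, L=4; D->plug->D->R->F->L->H->refl->C->L'->D->R'->F->plug->G
Char 6 ('B'): step: R->5, L=4; B->plug->B->R->G->L->E->refl->D->L'->H->R'->F->plug->G
Final: ciphertext=BEEBGG, RIGHT=5, LEFT=4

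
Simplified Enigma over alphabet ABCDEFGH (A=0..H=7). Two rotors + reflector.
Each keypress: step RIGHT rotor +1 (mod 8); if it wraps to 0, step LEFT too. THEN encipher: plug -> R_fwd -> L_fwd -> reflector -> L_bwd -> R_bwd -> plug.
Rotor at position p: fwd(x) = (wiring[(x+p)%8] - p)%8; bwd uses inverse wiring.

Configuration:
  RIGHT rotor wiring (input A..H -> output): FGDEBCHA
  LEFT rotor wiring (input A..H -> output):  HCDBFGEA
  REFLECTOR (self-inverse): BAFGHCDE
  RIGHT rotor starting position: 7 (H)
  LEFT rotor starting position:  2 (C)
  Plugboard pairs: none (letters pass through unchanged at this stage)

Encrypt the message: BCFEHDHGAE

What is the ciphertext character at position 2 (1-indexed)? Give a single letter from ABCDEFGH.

Char 1 ('B'): step: R->0, L->3 (L advanced); B->plug->B->R->G->L->H->refl->E->L'->F->R'->A->plug->A
Char 2 ('C'): step: R->1, L=3; C->plug->C->R->D->L->B->refl->A->L'->H->R'->G->plug->G

G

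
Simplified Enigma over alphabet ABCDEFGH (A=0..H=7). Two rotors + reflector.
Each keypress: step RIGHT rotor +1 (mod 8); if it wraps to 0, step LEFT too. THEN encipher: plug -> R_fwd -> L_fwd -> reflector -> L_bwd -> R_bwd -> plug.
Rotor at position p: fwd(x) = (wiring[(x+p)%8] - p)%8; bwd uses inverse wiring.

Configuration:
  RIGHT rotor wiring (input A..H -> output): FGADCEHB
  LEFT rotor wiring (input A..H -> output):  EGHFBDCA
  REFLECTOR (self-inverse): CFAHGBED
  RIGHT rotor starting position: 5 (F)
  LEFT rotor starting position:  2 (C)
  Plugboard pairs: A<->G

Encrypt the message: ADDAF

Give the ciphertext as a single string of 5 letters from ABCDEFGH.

Char 1 ('A'): step: R->6, L=2; A->plug->G->R->E->L->A->refl->C->L'->G->R'->H->plug->H
Char 2 ('D'): step: R->7, L=2; D->plug->D->R->B->L->D->refl->H->L'->C->R'->A->plug->G
Char 3 ('D'): step: R->0, L->3 (L advanced); D->plug->D->R->D->L->H->refl->D->L'->G->R'->B->plug->B
Char 4 ('A'): step: R->1, L=3; A->plug->G->R->A->L->C->refl->A->L'->C->R'->C->plug->C
Char 5 ('F'): step: R->2, L=3; F->plug->F->R->H->L->E->refl->G->L'->B->R'->B->plug->B

Answer: HGBCB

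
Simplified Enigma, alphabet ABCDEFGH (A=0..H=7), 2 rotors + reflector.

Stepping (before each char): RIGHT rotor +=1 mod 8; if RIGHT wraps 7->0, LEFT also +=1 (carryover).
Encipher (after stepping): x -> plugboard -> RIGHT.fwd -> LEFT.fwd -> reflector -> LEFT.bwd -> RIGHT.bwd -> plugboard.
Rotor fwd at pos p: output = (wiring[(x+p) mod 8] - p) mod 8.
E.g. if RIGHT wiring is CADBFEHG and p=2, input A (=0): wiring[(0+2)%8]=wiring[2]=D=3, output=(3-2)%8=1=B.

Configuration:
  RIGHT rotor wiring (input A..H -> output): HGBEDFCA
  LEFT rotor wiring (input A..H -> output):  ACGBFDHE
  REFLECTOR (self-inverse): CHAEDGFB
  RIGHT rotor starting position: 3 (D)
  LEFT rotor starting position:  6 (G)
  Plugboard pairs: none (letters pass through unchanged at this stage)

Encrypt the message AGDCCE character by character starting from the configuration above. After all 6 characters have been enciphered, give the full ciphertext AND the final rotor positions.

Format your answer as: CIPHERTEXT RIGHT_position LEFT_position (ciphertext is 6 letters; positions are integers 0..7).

Answer: BEFAEG 1 7

Derivation:
Char 1 ('A'): step: R->4, L=6; A->plug->A->R->H->L->F->refl->G->L'->B->R'->B->plug->B
Char 2 ('G'): step: R->5, L=6; G->plug->G->R->H->L->F->refl->G->L'->B->R'->E->plug->E
Char 3 ('D'): step: R->6, L=6; D->plug->D->R->A->L->B->refl->H->L'->G->R'->F->plug->F
Char 4 ('C'): step: R->7, L=6; C->plug->C->R->H->L->F->refl->G->L'->B->R'->A->plug->A
Char 5 ('C'): step: R->0, L->7 (L advanced); C->plug->C->R->B->L->B->refl->H->L'->D->R'->E->plug->E
Char 6 ('E'): step: R->1, L=7; E->plug->E->R->E->L->C->refl->A->L'->H->R'->G->plug->G
Final: ciphertext=BEFAEG, RIGHT=1, LEFT=7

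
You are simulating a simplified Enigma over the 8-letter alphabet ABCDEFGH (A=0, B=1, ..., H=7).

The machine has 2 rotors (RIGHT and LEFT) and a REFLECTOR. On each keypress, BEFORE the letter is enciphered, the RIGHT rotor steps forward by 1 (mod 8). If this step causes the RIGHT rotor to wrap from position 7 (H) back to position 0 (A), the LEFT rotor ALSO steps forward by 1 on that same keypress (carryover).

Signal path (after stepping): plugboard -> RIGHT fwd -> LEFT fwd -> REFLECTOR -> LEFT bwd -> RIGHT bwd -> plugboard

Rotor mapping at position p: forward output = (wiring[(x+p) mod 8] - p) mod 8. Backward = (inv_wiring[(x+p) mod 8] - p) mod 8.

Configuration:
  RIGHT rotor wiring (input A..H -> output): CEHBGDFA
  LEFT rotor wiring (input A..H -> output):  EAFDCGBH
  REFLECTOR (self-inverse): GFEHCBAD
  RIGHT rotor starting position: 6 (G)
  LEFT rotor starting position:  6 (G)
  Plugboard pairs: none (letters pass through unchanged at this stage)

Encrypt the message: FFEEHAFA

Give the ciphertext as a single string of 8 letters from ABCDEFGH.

Char 1 ('F'): step: R->7, L=6; F->plug->F->R->H->L->A->refl->G->L'->C->R'->E->plug->E
Char 2 ('F'): step: R->0, L->7 (L advanced); F->plug->F->R->D->L->G->refl->A->L'->A->R'->H->plug->H
Char 3 ('E'): step: R->1, L=7; E->plug->E->R->C->L->B->refl->F->L'->B->R'->H->plug->H
Char 4 ('E'): step: R->2, L=7; E->plug->E->R->D->L->G->refl->A->L'->A->R'->G->plug->G
Char 5 ('H'): step: R->3, L=7; H->plug->H->R->E->L->E->refl->C->L'->H->R'->F->plug->F
Char 6 ('A'): step: R->4, L=7; A->plug->A->R->C->L->B->refl->F->L'->B->R'->C->plug->C
Char 7 ('F'): step: R->5, L=7; F->plug->F->R->C->L->B->refl->F->L'->B->R'->H->plug->H
Char 8 ('A'): step: R->6, L=7; A->plug->A->R->H->L->C->refl->E->L'->E->R'->C->plug->C

Answer: EHHGFCHC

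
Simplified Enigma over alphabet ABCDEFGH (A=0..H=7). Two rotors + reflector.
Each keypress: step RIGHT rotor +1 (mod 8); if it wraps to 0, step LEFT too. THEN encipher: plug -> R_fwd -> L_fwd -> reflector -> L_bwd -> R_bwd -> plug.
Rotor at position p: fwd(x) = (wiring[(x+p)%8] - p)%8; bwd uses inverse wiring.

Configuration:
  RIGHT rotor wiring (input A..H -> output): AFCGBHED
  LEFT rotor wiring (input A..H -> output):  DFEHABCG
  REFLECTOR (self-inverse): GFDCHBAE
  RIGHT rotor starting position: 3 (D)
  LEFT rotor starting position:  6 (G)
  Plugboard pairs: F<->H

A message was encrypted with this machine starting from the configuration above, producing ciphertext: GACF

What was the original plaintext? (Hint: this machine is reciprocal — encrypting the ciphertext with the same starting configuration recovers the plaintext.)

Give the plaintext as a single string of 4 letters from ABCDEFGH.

Answer: DHBH

Derivation:
Char 1 ('G'): step: R->4, L=6; G->plug->G->R->G->L->C->refl->D->L'->H->R'->D->plug->D
Char 2 ('A'): step: R->5, L=6; A->plug->A->R->C->L->F->refl->B->L'->F->R'->F->plug->H
Char 3 ('C'): step: R->6, L=6; C->plug->C->R->C->L->F->refl->B->L'->F->R'->B->plug->B
Char 4 ('F'): step: R->7, L=6; F->plug->H->R->F->L->B->refl->F->L'->C->R'->F->plug->H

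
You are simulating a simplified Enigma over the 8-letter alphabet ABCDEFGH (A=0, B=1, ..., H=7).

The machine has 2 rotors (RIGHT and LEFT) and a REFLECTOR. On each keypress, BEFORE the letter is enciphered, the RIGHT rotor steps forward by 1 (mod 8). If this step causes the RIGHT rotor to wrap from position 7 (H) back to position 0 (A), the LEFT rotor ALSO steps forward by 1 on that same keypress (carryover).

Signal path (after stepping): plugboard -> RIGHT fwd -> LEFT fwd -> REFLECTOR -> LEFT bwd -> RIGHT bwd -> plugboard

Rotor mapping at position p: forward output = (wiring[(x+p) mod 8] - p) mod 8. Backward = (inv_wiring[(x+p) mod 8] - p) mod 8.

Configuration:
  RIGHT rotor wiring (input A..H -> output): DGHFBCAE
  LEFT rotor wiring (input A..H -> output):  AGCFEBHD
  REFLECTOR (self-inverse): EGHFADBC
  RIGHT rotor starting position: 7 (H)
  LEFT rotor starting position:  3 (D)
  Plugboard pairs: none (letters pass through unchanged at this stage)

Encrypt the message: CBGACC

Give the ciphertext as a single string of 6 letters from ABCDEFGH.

Answer: BFFEDD

Derivation:
Char 1 ('C'): step: R->0, L->4 (L advanced); C->plug->C->R->H->L->B->refl->G->L'->G->R'->B->plug->B
Char 2 ('B'): step: R->1, L=4; B->plug->B->R->G->L->G->refl->B->L'->H->R'->F->plug->F
Char 3 ('G'): step: R->2, L=4; G->plug->G->R->B->L->F->refl->D->L'->C->R'->F->plug->F
Char 4 ('A'): step: R->3, L=4; A->plug->A->R->C->L->D->refl->F->L'->B->R'->E->plug->E
Char 5 ('C'): step: R->4, L=4; C->plug->C->R->E->L->E->refl->A->L'->A->R'->D->plug->D
Char 6 ('C'): step: R->5, L=4; C->plug->C->R->H->L->B->refl->G->L'->G->R'->D->plug->D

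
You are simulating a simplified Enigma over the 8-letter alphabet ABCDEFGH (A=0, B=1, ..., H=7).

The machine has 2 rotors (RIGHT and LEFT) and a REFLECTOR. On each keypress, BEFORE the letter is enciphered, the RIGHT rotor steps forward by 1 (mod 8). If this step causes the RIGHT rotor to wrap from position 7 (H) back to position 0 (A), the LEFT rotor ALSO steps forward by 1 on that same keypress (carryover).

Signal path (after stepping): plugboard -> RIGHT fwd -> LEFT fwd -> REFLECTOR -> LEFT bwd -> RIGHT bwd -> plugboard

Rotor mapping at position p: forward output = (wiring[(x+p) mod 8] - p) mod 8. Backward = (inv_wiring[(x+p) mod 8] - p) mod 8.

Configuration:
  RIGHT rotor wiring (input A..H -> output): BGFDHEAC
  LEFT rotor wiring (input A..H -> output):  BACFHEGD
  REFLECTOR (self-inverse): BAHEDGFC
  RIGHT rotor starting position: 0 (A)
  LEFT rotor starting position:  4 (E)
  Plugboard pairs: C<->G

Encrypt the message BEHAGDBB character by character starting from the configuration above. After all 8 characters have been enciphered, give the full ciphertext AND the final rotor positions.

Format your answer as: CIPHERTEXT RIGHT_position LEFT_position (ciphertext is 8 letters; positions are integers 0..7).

Char 1 ('B'): step: R->1, L=4; B->plug->B->R->E->L->F->refl->G->L'->G->R'->D->plug->D
Char 2 ('E'): step: R->2, L=4; E->plug->E->R->G->L->G->refl->F->L'->E->R'->H->plug->H
Char 3 ('H'): step: R->3, L=4; H->plug->H->R->C->L->C->refl->H->L'->D->R'->G->plug->C
Char 4 ('A'): step: R->4, L=4; A->plug->A->R->D->L->H->refl->C->L'->C->R'->F->plug->F
Char 5 ('G'): step: R->5, L=4; G->plug->C->R->F->L->E->refl->D->L'->A->R'->F->plug->F
Char 6 ('D'): step: R->6, L=4; D->plug->D->R->A->L->D->refl->E->L'->F->R'->F->plug->F
Char 7 ('B'): step: R->7, L=4; B->plug->B->R->C->L->C->refl->H->L'->D->R'->A->plug->A
Char 8 ('B'): step: R->0, L->5 (L advanced); B->plug->B->R->G->L->A->refl->B->L'->B->R'->A->plug->A
Final: ciphertext=DHCFFFAA, RIGHT=0, LEFT=5

Answer: DHCFFFAA 0 5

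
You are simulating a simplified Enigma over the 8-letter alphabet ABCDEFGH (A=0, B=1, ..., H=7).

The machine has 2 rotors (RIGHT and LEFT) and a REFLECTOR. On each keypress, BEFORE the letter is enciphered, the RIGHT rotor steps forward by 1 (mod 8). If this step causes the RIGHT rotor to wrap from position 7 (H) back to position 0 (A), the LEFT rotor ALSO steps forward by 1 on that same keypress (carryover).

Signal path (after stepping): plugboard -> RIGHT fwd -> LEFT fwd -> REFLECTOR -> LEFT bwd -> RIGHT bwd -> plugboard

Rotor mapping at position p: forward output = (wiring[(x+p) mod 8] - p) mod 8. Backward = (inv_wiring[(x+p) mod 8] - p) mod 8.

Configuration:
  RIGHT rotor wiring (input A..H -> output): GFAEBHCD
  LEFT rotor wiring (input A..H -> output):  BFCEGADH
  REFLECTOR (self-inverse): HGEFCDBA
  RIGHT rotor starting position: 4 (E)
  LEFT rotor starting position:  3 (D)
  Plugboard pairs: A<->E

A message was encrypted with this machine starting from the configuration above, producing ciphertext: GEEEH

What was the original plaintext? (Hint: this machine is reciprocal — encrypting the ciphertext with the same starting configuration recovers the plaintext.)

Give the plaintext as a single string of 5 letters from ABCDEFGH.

Char 1 ('G'): step: R->5, L=3; G->plug->G->R->H->L->H->refl->A->L'->D->R'->F->plug->F
Char 2 ('E'): step: R->6, L=3; E->plug->A->R->E->L->E->refl->C->L'->G->R'->F->plug->F
Char 3 ('E'): step: R->7, L=3; E->plug->A->R->E->L->E->refl->C->L'->G->R'->C->plug->C
Char 4 ('E'): step: R->0, L->4 (L advanced); E->plug->A->R->G->L->G->refl->B->L'->F->R'->B->plug->B
Char 5 ('H'): step: R->1, L=4; H->plug->H->R->F->L->B->refl->G->L'->G->R'->E->plug->A

Answer: FFCBA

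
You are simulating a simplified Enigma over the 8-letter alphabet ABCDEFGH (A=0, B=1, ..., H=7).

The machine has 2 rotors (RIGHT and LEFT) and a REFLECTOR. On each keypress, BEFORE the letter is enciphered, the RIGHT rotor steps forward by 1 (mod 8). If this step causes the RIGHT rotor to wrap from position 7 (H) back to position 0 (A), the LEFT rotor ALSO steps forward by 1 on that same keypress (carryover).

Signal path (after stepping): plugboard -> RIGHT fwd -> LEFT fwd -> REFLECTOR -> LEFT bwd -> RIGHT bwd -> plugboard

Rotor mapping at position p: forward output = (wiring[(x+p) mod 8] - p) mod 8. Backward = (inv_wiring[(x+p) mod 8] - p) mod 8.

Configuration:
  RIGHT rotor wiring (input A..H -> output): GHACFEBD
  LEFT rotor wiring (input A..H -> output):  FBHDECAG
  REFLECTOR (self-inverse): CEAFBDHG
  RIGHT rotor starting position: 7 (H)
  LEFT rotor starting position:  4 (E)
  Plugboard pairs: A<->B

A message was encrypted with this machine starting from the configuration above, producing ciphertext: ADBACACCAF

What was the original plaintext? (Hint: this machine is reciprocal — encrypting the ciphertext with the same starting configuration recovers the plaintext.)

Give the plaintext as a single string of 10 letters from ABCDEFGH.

Answer: BGEGFEDDFC

Derivation:
Char 1 ('A'): step: R->0, L->5 (L advanced); A->plug->B->R->H->L->H->refl->G->L'->G->R'->A->plug->B
Char 2 ('D'): step: R->1, L=5; D->plug->D->R->E->L->E->refl->B->L'->C->R'->G->plug->G
Char 3 ('B'): step: R->2, L=5; B->plug->A->R->G->L->G->refl->H->L'->H->R'->E->plug->E
Char 4 ('A'): step: R->3, L=5; A->plug->B->R->C->L->B->refl->E->L'->E->R'->G->plug->G
Char 5 ('C'): step: R->4, L=5; C->plug->C->R->F->L->C->refl->A->L'->D->R'->F->plug->F
Char 6 ('A'): step: R->5, L=5; A->plug->B->R->E->L->E->refl->B->L'->C->R'->E->plug->E
Char 7 ('C'): step: R->6, L=5; C->plug->C->R->A->L->F->refl->D->L'->B->R'->D->plug->D
Char 8 ('C'): step: R->7, L=5; C->plug->C->R->A->L->F->refl->D->L'->B->R'->D->plug->D
Char 9 ('A'): step: R->0, L->6 (L advanced); A->plug->B->R->H->L->E->refl->B->L'->E->R'->F->plug->F
Char 10 ('F'): step: R->1, L=6; F->plug->F->R->A->L->C->refl->A->L'->B->R'->C->plug->C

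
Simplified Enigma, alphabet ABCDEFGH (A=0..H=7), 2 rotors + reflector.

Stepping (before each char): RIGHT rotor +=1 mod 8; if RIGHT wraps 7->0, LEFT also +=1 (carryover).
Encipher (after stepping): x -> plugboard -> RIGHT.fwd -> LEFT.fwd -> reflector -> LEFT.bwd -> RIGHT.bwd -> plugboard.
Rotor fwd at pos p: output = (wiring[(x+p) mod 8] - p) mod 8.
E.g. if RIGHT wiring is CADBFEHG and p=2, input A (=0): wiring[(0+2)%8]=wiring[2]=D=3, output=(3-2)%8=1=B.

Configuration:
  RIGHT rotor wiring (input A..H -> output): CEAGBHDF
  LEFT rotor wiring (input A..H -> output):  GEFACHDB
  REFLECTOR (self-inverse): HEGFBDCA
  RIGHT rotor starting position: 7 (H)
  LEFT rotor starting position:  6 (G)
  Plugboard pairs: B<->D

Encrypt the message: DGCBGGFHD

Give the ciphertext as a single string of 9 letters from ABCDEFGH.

Char 1 ('D'): step: R->0, L->7 (L advanced); D->plug->B->R->E->L->B->refl->E->L'->H->R'->F->plug->F
Char 2 ('G'): step: R->1, L=7; G->plug->G->R->E->L->B->refl->E->L'->H->R'->B->plug->D
Char 3 ('C'): step: R->2, L=7; C->plug->C->R->H->L->E->refl->B->L'->E->R'->B->plug->D
Char 4 ('B'): step: R->3, L=7; B->plug->D->R->A->L->C->refl->G->L'->D->R'->A->plug->A
Char 5 ('G'): step: R->4, L=7; G->plug->G->R->E->L->B->refl->E->L'->H->R'->C->plug->C
Char 6 ('G'): step: R->5, L=7; G->plug->G->R->B->L->H->refl->A->L'->G->R'->B->plug->D
Char 7 ('F'): step: R->6, L=7; F->plug->F->R->A->L->C->refl->G->L'->D->R'->G->plug->G
Char 8 ('H'): step: R->7, L=7; H->plug->H->R->E->L->B->refl->E->L'->H->R'->E->plug->E
Char 9 ('D'): step: R->0, L->0 (L advanced); D->plug->B->R->E->L->C->refl->G->L'->A->R'->C->plug->C

Answer: FDDACDGEC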